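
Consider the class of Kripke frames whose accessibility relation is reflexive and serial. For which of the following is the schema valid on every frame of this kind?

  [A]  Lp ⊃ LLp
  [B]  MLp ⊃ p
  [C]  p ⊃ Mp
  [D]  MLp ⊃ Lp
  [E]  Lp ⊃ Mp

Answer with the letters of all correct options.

C, E

(A) Lp ⊃ LLp is axiom 4; it is valid on a frame exactly when R is transitive. Such an R need not be transitive, so not valid.
(B) MLp ⊃ p is the dual of axiom B, which corresponds to symmetry. Such an R need not be symmetric — not valid.
(C) the dual of axiom T: valid iff R is reflexive. Every such R is reflexive — valid.
(D) MLp ⊃ Lp is the dual of axiom 5; it is valid on a frame exactly when R is euclidean. Such an R need not be euclidean, so not valid.
(E) Lp ⊃ Mp is axiom D, which corresponds to seriality. Every such R is serial — valid.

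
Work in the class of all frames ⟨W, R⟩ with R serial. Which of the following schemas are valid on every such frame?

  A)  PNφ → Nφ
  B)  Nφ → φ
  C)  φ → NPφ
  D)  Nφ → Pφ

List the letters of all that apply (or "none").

(A) PNφ → Nφ is the dual of axiom 5, which corresponds to the euclidean property. Such an R need not be euclidean — not valid.
(B) Nφ → φ (axiom T) characterises the reflexive frames. Such an R need not be reflexive — not valid.
(C) φ → NPφ is axiom B; it is valid on a frame exactly when R is symmetric. Such an R need not be symmetric, so not valid.
(D) Nφ → Pφ is axiom D, which corresponds to seriality. Every such R is serial — valid.

D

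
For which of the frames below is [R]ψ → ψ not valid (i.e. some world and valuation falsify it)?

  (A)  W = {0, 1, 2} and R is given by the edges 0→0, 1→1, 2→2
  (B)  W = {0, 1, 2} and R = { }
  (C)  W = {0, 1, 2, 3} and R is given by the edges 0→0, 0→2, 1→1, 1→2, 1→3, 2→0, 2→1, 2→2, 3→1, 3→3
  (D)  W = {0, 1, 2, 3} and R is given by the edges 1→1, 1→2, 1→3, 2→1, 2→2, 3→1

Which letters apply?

B, D

The schema [R]ψ → ψ is axiom T; it is valid on a frame iff R is reflexive.
(A) R is reflexive (each world relates to itself), so the schema is valid here.
(B) R is not reflexive (not 0 R 0), so the schema fails here.
(C) R is reflexive (each world relates to itself), so the schema is valid here.
(D) R is not reflexive (not 0 R 0), so the schema fails here.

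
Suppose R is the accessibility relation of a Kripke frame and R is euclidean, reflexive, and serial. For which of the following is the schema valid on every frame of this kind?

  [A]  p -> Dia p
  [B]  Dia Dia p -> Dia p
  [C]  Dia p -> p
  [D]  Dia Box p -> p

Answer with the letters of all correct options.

A relation that is euclidean, reflexive, and serial is also symmetric and transitive.
(A) the dual of axiom T: valid iff R is reflexive. Every such R is reflexive — valid.
(B) Dia Dia p -> Dia p is the dual of axiom 4, which corresponds to transitivity. Every such R is transitive — valid.
(C) Dia p -> p (the converse of T) corresponds to R being a subset of the identity. Such an R need not be a subset of the identity, so not valid.
(D) Dia Box p -> p is the dual of axiom B, which corresponds to symmetry. Every such R is symmetric — valid.

A, B, D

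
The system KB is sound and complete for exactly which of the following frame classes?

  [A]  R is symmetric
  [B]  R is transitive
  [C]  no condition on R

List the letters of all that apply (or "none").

(A) KB is sound and complete for exactly this class.
(B) this class determines K4, not KB.
(C) this class determines K, not KB.

A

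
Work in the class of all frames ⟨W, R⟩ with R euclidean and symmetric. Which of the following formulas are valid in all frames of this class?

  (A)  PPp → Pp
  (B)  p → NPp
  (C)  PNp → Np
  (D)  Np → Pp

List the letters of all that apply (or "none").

A symmetric euclidean relation is transitive (uRv and vRw give vRu by symmetry, then uRw by the euclidean condition, applied at v).
(A) PPp → Pp is the dual of axiom 4, which corresponds to transitivity. Every such R is transitive — valid.
(B) p → NPp is axiom B, which corresponds to symmetry. Every such R is symmetric — valid.
(C) PNp → Np is the dual of axiom 5; it is valid on a frame exactly when R is euclidean. Every such R is euclidean, so valid.
(D) Np → Pp is axiom D, which corresponds to seriality. Such an R need not be serial — not valid.

A, B, C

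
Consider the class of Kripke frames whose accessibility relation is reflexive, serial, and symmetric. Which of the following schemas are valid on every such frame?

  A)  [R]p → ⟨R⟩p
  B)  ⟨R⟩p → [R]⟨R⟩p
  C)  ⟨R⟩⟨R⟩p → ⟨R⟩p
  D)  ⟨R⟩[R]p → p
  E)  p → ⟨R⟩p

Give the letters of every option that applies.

A, D, E

(A) [R]p → ⟨R⟩p (axiom D) characterises the serial frames. Every such R is serial — valid.
(B) ⟨R⟩p → [R]⟨R⟩p is axiom 5, which corresponds to the euclidean property. Such an R need not be euclidean — not valid.
(C) the dual of axiom 4: valid iff R is transitive. Such an R need not be transitive — not valid.
(D) ⟨R⟩[R]p → p (the dual of axiom B) characterises the symmetric frames. Every such R is symmetric — valid.
(E) p → ⟨R⟩p (the dual of axiom T) characterises the reflexive frames. Every such R is reflexive — valid.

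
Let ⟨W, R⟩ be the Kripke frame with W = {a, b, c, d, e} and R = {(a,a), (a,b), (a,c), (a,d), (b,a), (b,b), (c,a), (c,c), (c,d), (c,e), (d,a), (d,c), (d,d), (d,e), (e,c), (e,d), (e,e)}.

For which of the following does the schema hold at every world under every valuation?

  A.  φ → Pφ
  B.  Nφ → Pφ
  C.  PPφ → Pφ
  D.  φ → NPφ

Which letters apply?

A, B, D

R is reflexive: each world relates to itself.
R is symmetric: every R-edge is matched by its reverse.
R is not transitive: a R c and c R e but not a R e.
R is serial: every world has an R-successor.
(A) φ → Pφ is the dual of axiom T, which corresponds to reflexivity. R is reflexive — valid.
(B) Nφ → Pφ (axiom D) characterises the serial frames. R is serial — valid.
(C) PPφ → Pφ is the dual of axiom 4; it is valid on a frame exactly when R is transitive. R is not transitive, so not valid.
(D) φ → NPφ is axiom B; it is valid on a frame exactly when R is symmetric. R is symmetric, so valid.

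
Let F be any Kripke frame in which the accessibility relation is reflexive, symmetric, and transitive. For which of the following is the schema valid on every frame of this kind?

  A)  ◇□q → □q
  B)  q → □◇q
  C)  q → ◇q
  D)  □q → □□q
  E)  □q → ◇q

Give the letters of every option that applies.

A, B, C, D, E

A relation that is reflexive, symmetric, and transitive is also euclidean and serial.
(A) ◇□q → □q (the dual of axiom 5) characterises the euclidean frames. Every such R is euclidean — valid.
(B) q → □◇q is axiom B; it is valid on a frame exactly when R is symmetric. Every such R is symmetric, so valid.
(C) q → ◇q is the dual of axiom T, which corresponds to reflexivity. Every such R is reflexive — valid.
(D) □q → □□q is axiom 4; it is valid on a frame exactly when R is transitive. Every such R is transitive, so valid.
(E) □q → ◇q is axiom D, which corresponds to seriality. Every such R is serial — valid.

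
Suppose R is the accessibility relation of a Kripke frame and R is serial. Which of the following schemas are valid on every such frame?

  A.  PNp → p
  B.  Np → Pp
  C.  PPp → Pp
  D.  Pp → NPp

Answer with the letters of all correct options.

B

(A) the dual of axiom B: valid iff R is symmetric. Such an R need not be symmetric — not valid.
(B) Np → Pp is axiom D, which corresponds to seriality. Every such R is serial — valid.
(C) PPp → Pp is the dual of axiom 4; it is valid on a frame exactly when R is transitive. Such an R need not be transitive, so not valid.
(D) Pp → NPp (axiom 5) characterises the euclidean frames. Such an R need not be euclidean — not valid.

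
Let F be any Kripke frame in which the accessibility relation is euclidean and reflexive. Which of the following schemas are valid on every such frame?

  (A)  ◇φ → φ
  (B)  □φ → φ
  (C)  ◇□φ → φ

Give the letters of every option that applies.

A reflexive euclidean relation is also symmetric (from wRw and wRv the euclidean condition gives vRw) and hence transitive; it is an equivalence relation.
(A) ◇φ → φ (the converse of T) corresponds to R being a subset of the identity. Such an R need not be a subset of the identity, so not valid.
(B) □φ → φ (axiom T) characterises the reflexive frames. Every such R is reflexive — valid.
(C) the dual of axiom B: valid iff R is symmetric. Every such R is symmetric — valid.

B, C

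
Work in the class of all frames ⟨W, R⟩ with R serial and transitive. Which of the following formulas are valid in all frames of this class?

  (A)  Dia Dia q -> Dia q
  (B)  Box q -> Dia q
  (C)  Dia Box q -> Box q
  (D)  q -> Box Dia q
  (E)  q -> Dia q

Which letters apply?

A, B

(A) Dia Dia q -> Dia q is the dual of axiom 4; it is valid on a frame exactly when R is transitive. Every such R is transitive, so valid.
(B) axiom D: valid iff R is serial. Every such R is serial — valid.
(C) Dia Box q -> Box q is the dual of axiom 5, which corresponds to the euclidean property. Such an R need not be euclidean — not valid.
(D) q -> Box Dia q (axiom B) characterises the symmetric frames. Such an R need not be symmetric — not valid.
(E) q -> Dia q is the dual of axiom T; it is valid on a frame exactly when R is reflexive. Such an R need not be reflexive, so not valid.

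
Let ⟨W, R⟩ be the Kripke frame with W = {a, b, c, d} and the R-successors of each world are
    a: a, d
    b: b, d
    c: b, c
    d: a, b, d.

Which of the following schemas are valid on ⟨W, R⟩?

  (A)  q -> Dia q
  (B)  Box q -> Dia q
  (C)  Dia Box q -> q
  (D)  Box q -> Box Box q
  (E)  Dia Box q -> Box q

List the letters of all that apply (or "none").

A, B

R is reflexive: each world relates to itself.
R is not symmetric: c R b but not b R c.
R is not transitive: a R d and d R b but not a R b.
R is not euclidean: c R b and c R c but not b R c.
R is serial: every world has an R-successor.
(A) the dual of axiom T: valid iff R is reflexive. R is reflexive — valid.
(B) Box q -> Dia q is axiom D, which corresponds to seriality. R is serial — valid.
(C) the dual of axiom B: valid iff R is symmetric. R is not symmetric — not valid.
(D) Box q -> Box Box q is axiom 4, which corresponds to transitivity. R is not transitive — not valid.
(E) the dual of axiom 5: valid iff R is euclidean. R is not euclidean — not valid.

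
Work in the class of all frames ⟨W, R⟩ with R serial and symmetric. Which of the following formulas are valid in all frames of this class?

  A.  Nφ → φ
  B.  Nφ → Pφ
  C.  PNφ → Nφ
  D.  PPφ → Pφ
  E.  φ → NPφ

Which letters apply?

(A) Nφ → φ is axiom T, which corresponds to reflexivity. Such an R need not be reflexive — not valid.
(B) Nφ → Pφ is axiom D, which corresponds to seriality. Every such R is serial — valid.
(C) PNφ → Nφ is the dual of axiom 5; it is valid on a frame exactly when R is euclidean. Such an R need not be euclidean, so not valid.
(D) the dual of axiom 4: valid iff R is transitive. Such an R need not be transitive — not valid.
(E) φ → NPφ is axiom B, which corresponds to symmetry. Every such R is symmetric — valid.

B, E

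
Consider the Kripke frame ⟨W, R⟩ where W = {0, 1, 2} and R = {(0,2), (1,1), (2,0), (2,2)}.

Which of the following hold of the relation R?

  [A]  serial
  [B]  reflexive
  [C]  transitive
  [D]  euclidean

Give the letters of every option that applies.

A

(A) serial: every world has an R-successor.
(B) not reflexive: not 0 R 0.
(C) not transitive: 0 R 2 and 2 R 0 but not 0 R 0.
(D) not euclidean: 2 R 0 and 2 R 0 but not 0 R 0.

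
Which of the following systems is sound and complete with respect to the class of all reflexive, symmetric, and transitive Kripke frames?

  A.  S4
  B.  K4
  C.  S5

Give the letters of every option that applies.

(A) S4 is determined by the class of reflexive and transitive frames.
(B) K4 is determined by the class of transitive frames.
(C) S5 is determined by exactly this class.

C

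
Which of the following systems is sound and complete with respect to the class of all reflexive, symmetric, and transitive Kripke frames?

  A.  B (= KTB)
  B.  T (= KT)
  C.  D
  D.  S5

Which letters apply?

(A) B (= KTB) is determined by the class of reflexive and symmetric frames.
(B) T (= KT) is determined by the class of reflexive frames.
(C) D is determined by the class of serial frames.
(D) S5 is determined by exactly this class.

D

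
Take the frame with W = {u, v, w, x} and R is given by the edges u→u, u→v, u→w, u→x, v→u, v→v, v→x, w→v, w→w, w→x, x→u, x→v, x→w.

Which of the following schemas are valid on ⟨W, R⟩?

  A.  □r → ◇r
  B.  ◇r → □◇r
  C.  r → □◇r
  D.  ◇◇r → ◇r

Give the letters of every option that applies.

A

R is not symmetric: u R w but not w R u.
R is not transitive: v R u and u R w but not v R w.
R is not euclidean: u R v and u R w but not v R w.
R is serial: every world has an R-successor.
(A) □r → ◇r is axiom D, which corresponds to seriality. R is serial — valid.
(B) axiom 5: valid iff R is euclidean. R is not euclidean — not valid.
(C) r → □◇r (axiom B) characterises the symmetric frames. R is not symmetric — not valid.
(D) ◇◇r → ◇r (the dual of axiom 4) characterises the transitive frames. R is not transitive — not valid.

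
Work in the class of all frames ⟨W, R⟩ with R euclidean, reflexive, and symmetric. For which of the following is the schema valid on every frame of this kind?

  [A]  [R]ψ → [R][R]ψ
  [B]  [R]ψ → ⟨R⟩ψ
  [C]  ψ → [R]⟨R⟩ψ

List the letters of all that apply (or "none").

A, B, C

A relation that is euclidean, reflexive, and symmetric is also serial and transitive.
(A) axiom 4: valid iff R is transitive. Every such R is transitive — valid.
(B) [R]ψ → ⟨R⟩ψ is axiom D; it is valid on a frame exactly when R is serial. Every such R is serial, so valid.
(C) ψ → [R]⟨R⟩ψ (axiom B) characterises the symmetric frames. Every such R is symmetric — valid.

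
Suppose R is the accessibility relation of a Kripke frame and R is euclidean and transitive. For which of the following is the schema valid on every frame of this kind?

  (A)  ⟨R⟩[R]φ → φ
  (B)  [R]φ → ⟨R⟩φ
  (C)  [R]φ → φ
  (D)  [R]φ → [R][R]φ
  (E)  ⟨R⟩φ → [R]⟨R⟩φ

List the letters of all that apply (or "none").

(A) ⟨R⟩[R]φ → φ is the dual of axiom B, which corresponds to symmetry. Such an R need not be symmetric — not valid.
(B) [R]φ → ⟨R⟩φ is axiom D; it is valid on a frame exactly when R is serial. Such an R need not be serial, so not valid.
(C) [R]φ → φ (axiom T) characterises the reflexive frames. Such an R need not be reflexive — not valid.
(D) [R]φ → [R][R]φ (axiom 4) characterises the transitive frames. Every such R is transitive — valid.
(E) ⟨R⟩φ → [R]⟨R⟩φ is axiom 5; it is valid on a frame exactly when R is euclidean. Every such R is euclidean, so valid.

D, E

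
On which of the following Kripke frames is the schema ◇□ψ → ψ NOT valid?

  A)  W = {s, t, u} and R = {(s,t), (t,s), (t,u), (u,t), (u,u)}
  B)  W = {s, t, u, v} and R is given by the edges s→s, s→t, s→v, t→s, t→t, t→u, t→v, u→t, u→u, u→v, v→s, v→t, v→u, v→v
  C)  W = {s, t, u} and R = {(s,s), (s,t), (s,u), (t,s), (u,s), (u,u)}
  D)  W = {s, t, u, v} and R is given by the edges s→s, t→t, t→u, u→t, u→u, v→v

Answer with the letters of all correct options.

none

The schema ◇□ψ → ψ is the dual of axiom B; it is valid on a frame iff R is symmetric.
(A) R is symmetric (every R-edge is matched by its reverse), so the schema is valid here.
(B) R is symmetric (every R-edge is matched by its reverse), so the schema is valid here.
(C) R is symmetric (every R-edge is matched by its reverse), so the schema is valid here.
(D) R is symmetric (every R-edge is matched by its reverse), so the schema is valid here.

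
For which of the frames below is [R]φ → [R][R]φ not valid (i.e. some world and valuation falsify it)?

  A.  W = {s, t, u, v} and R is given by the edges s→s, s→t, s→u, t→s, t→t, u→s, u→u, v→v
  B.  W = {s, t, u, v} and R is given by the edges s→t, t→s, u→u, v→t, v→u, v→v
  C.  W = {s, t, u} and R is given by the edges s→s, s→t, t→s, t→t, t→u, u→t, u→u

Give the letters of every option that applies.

A, B, C

The schema [R]φ → [R][R]φ is axiom 4; it is valid on a frame iff R is transitive.
(A) R is not transitive (t R s and s R u but not t R u), so the schema fails here.
(B) R is not transitive (s R t and t R s but not s R s), so the schema fails here.
(C) R is not transitive (s R t and t R u but not s R u), so the schema fails here.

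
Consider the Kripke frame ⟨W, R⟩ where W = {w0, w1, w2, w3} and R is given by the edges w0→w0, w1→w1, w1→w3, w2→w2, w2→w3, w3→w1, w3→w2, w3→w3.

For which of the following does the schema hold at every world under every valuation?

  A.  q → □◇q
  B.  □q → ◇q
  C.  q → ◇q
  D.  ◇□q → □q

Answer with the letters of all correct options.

A, B, C

R is reflexive: each world relates to itself.
R is symmetric: every R-edge is matched by its reverse.
R is not euclidean: w3 R w1 and w3 R w2 but not w1 R w2.
R is serial: every world has an R-successor.
(A) q → □◇q (axiom B) characterises the symmetric frames. R is symmetric — valid.
(B) □q → ◇q is axiom D, which corresponds to seriality. R is serial — valid.
(C) q → ◇q (the dual of axiom T) characterises the reflexive frames. R is reflexive — valid.
(D) ◇□q → □q (the dual of axiom 5) characterises the euclidean frames. R is not euclidean — not valid.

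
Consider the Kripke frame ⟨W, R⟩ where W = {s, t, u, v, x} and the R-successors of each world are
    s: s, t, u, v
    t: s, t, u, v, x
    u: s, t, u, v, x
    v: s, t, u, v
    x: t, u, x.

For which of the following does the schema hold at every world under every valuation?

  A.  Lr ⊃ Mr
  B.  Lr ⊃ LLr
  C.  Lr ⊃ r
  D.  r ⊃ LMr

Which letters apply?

A, C, D

R is reflexive: each world relates to itself.
R is symmetric: every R-edge is matched by its reverse.
R is not transitive: s R t and t R x but not s R x.
R is serial: every world has an R-successor.
(A) axiom D: valid iff R is serial. R is serial — valid.
(B) Lr ⊃ LLr is axiom 4, which corresponds to transitivity. R is not transitive — not valid.
(C) Lr ⊃ r is axiom T; it is valid on a frame exactly when R is reflexive. R is reflexive, so valid.
(D) r ⊃ LMr (axiom B) characterises the symmetric frames. R is symmetric — valid.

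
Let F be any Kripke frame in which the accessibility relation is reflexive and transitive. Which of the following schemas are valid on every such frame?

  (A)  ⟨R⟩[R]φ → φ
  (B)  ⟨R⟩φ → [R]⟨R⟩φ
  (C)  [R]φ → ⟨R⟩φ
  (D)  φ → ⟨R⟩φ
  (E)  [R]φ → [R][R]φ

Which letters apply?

C, D, E

Reflexive relations are serial.
(A) ⟨R⟩[R]φ → φ is the dual of axiom B, which corresponds to symmetry. Such an R need not be symmetric — not valid.
(B) axiom 5: valid iff R is euclidean. Such an R need not be euclidean — not valid.
(C) [R]φ → ⟨R⟩φ is axiom D; it is valid on a frame exactly when R is serial. Every such R is serial, so valid.
(D) φ → ⟨R⟩φ (the dual of axiom T) characterises the reflexive frames. Every such R is reflexive — valid.
(E) [R]φ → [R][R]φ is axiom 4; it is valid on a frame exactly when R is transitive. Every such R is transitive, so valid.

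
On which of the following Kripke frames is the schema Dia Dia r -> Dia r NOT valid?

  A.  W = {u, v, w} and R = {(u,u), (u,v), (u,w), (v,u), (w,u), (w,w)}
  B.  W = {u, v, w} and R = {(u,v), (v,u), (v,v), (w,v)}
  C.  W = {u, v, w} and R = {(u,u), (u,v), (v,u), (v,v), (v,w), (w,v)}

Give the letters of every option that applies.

A, B, C

The schema Dia Dia r -> Dia r is the dual of axiom 4; it is valid on a frame iff R is transitive.
(A) R is not transitive (v R u and u R v but not v R v), so the schema fails here.
(B) R is not transitive (u R v and v R u but not u R u), so the schema fails here.
(C) R is not transitive (u R v and v R w but not u R w), so the schema fails here.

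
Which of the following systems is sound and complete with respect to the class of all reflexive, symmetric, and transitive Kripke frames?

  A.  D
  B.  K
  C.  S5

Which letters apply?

C

(A) D is determined by the class of serial frames.
(B) K is determined by the class of arbitrary frames.
(C) S5 is determined by exactly this class.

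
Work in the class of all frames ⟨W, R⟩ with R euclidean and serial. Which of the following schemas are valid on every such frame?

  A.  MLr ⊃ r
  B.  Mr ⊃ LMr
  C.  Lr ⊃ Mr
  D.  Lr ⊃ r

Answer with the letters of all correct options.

(A) MLr ⊃ r is the dual of axiom B; it is valid on a frame exactly when R is symmetric. Such an R need not be symmetric, so not valid.
(B) Mr ⊃ LMr is axiom 5, which corresponds to the euclidean property. Every such R is euclidean — valid.
(C) Lr ⊃ Mr (axiom D) characterises the serial frames. Every such R is serial — valid.
(D) axiom T: valid iff R is reflexive. Such an R need not be reflexive — not valid.

B, C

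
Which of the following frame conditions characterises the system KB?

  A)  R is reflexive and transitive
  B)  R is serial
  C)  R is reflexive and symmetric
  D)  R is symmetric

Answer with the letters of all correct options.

(A) this class determines S4, not KB.
(B) this class determines D, not KB.
(C) this class determines B (= KTB), not KB.
(D) KB is sound and complete for exactly this class.

D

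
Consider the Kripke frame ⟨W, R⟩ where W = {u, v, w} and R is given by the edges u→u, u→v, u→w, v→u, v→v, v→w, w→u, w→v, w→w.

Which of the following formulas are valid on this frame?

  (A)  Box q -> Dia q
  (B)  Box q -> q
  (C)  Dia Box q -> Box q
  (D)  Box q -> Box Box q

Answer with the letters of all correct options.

A, B, C, D

R is reflexive: each world relates to itself.
R is transitive: R is closed under composition.
R is euclidean: any two R-successors of the same world are R-related.
R is serial: every world has an R-successor.
(A) Box q -> Dia q is axiom D; it is valid on a frame exactly when R is serial. R is serial, so valid.
(B) Box q -> q (axiom T) characterises the reflexive frames. R is reflexive — valid.
(C) Dia Box q -> Box q is the dual of axiom 5, which corresponds to the euclidean property. R is euclidean — valid.
(D) Box q -> Box Box q is axiom 4, which corresponds to transitivity. R is transitive — valid.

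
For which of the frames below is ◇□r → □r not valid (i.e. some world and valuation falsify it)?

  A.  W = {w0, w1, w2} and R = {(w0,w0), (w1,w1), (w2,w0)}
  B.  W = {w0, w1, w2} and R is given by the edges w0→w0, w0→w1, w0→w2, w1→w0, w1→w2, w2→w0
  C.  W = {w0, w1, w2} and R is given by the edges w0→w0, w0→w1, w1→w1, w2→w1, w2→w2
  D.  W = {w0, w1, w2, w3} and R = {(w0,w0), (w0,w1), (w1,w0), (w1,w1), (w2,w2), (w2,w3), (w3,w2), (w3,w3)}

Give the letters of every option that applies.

The schema ◇□r → □r is the dual of axiom 5; it is valid on a frame iff R is euclidean.
(A) R is euclidean (any two R-successors of the same world are R-related), so the schema is valid here.
(B) R is not euclidean (w0 R w2 and w0 R w1 but not w2 R w1), so the schema fails here.
(C) R is not euclidean (w0 R w1 and w0 R w0 but not w1 R w0), so the schema fails here.
(D) R is euclidean (any two R-successors of the same world are R-related), so the schema is valid here.

B, C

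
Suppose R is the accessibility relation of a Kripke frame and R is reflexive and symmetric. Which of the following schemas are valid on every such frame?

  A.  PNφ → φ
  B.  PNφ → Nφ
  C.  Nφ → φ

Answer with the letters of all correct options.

A, C

Reflexive relations are serial.
(A) PNφ → φ is the dual of axiom B, which corresponds to symmetry. Every such R is symmetric — valid.
(B) the dual of axiom 5: valid iff R is euclidean. Such an R need not be euclidean — not valid.
(C) Nφ → φ is axiom T, which corresponds to reflexivity. Every such R is reflexive — valid.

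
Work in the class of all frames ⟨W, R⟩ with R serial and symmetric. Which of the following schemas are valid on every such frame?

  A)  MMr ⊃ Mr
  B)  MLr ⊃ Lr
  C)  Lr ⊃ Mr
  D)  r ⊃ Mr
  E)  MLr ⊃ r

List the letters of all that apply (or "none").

C, E

(A) the dual of axiom 4: valid iff R is transitive. Such an R need not be transitive — not valid.
(B) the dual of axiom 5: valid iff R is euclidean. Such an R need not be euclidean — not valid.
(C) axiom D: valid iff R is serial. Every such R is serial — valid.
(D) r ⊃ Mr is the dual of axiom T, which corresponds to reflexivity. Such an R need not be reflexive — not valid.
(E) the dual of axiom B: valid iff R is symmetric. Every such R is symmetric — valid.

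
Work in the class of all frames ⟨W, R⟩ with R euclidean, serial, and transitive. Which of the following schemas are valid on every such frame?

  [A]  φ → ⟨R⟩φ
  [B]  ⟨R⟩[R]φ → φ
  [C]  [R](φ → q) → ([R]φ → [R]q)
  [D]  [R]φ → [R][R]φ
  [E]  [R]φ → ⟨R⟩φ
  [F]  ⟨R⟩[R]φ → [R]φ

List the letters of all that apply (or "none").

(A) φ → ⟨R⟩φ is the dual of axiom T; it is valid on a frame exactly when R is reflexive. Such an R need not be reflexive, so not valid.
(B) ⟨R⟩[R]φ → φ is the dual of axiom B, which corresponds to symmetry. Such an R need not be symmetric — not valid.
(C) this is just K, valid on every normal frame.
(D) [R]φ → [R][R]φ is axiom 4, which corresponds to transitivity. Every such R is transitive — valid.
(E) [R]φ → ⟨R⟩φ (axiom D) characterises the serial frames. Every such R is serial — valid.
(F) ⟨R⟩[R]φ → [R]φ is the dual of axiom 5, which corresponds to the euclidean property. Every such R is euclidean — valid.

C, D, E, F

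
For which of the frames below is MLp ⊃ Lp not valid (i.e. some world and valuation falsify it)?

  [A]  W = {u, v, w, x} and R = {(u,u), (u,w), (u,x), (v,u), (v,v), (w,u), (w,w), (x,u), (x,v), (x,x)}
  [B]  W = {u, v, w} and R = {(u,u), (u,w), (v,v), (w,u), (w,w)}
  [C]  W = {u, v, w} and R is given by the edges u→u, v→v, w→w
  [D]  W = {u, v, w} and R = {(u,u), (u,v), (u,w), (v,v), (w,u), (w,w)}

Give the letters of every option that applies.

The schema MLp ⊃ Lp is the dual of axiom 5; it is valid on a frame iff R is euclidean.
(A) R is not euclidean (u R w and u R x but not w R x), so the schema fails here.
(B) R is euclidean (any two R-successors of the same world are R-related), so the schema is valid here.
(C) R is euclidean (any two R-successors of the same world are R-related), so the schema is valid here.
(D) R is not euclidean (u R v and u R u but not v R u), so the schema fails here.

A, D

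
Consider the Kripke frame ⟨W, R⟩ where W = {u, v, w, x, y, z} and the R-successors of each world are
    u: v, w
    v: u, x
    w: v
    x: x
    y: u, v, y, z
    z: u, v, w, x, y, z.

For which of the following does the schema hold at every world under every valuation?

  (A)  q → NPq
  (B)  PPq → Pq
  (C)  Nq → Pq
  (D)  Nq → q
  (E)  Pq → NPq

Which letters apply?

R is not reflexive: not u R u.
R is not symmetric: u R w but not w R u.
R is not transitive: u R v and v R u but not u R u.
R is not euclidean: u R v and u R w but not v R w.
R is serial: every world has an R-successor.
(A) q → NPq (axiom B) characterises the symmetric frames. R is not symmetric — not valid.
(B) PPq → Pq is the dual of axiom 4, which corresponds to transitivity. R is not transitive — not valid.
(C) Nq → Pq (axiom D) characterises the serial frames. R is serial — valid.
(D) Nq → q is axiom T; it is valid on a frame exactly when R is reflexive. R is not reflexive, so not valid.
(E) axiom 5: valid iff R is euclidean. R is not euclidean — not valid.

C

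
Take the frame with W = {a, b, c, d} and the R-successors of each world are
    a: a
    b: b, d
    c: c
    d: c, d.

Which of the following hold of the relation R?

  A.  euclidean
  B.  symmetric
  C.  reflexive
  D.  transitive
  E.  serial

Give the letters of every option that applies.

(A) not euclidean: b R d and b R b but not d R b.
(B) not symmetric: b R d but not d R b.
(C) reflexive: each world relates to itself.
(D) not transitive: b R d and d R c but not b R c.
(E) serial: every world has an R-successor.

C, E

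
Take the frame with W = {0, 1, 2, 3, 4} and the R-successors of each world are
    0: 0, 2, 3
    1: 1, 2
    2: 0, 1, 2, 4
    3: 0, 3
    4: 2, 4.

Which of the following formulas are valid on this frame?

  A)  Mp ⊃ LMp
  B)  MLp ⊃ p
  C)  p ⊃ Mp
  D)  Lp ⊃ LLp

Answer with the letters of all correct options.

B, C

R is reflexive: each world relates to itself.
R is symmetric: every R-edge is matched by its reverse.
R is not transitive: 0 R 2 and 2 R 1 but not 0 R 1.
R is not euclidean: 0 R 2 and 0 R 3 but not 2 R 3.
(A) axiom 5: valid iff R is euclidean. R is not euclidean — not valid.
(B) MLp ⊃ p is the dual of axiom B, which corresponds to symmetry. R is symmetric — valid.
(C) the dual of axiom T: valid iff R is reflexive. R is reflexive — valid.
(D) axiom 4: valid iff R is transitive. R is not transitive — not valid.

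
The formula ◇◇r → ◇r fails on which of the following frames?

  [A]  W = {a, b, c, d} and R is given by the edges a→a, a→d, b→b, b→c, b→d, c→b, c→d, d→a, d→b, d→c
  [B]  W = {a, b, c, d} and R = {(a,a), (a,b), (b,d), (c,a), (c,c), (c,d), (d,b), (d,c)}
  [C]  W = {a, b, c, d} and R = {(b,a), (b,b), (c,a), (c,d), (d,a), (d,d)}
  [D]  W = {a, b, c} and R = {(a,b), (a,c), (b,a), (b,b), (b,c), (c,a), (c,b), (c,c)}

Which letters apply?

The schema ◇◇r → ◇r is the dual of axiom 4; it is valid on a frame iff R is transitive.
(A) R is not transitive (a R d and d R b but not a R b), so the schema fails here.
(B) R is not transitive (a R b and b R d but not a R d), so the schema fails here.
(C) R is transitive (R is closed under composition), so the schema is valid here.
(D) R is not transitive (a R b and b R a but not a R a), so the schema fails here.

A, B, D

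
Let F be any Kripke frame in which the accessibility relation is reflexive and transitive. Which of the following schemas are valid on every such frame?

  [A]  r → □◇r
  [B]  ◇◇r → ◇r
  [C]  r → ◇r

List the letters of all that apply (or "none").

B, C

Reflexive relations are serial.
(A) axiom B: valid iff R is symmetric. Such an R need not be symmetric — not valid.
(B) ◇◇r → ◇r (the dual of axiom 4) characterises the transitive frames. Every such R is transitive — valid.
(C) r → ◇r is the dual of axiom T, which corresponds to reflexivity. Every such R is reflexive — valid.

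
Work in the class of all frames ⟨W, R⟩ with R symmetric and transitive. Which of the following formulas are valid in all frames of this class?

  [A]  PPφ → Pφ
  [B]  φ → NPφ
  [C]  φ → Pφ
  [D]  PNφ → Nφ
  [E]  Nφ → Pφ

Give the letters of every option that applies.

A symmetric transitive relation is euclidean (uRv and uRw give vRu by symmetry, then vRw by transitivity).
(A) PPφ → Pφ (the dual of axiom 4) characterises the transitive frames. Every such R is transitive — valid.
(B) axiom B: valid iff R is symmetric. Every such R is symmetric — valid.
(C) φ → Pφ is the dual of axiom T, which corresponds to reflexivity. Such an R need not be reflexive — not valid.
(D) PNφ → Nφ is the dual of axiom 5; it is valid on a frame exactly when R is euclidean. Every such R is euclidean, so valid.
(E) Nφ → Pφ (axiom D) characterises the serial frames. Such an R need not be serial — not valid.

A, B, D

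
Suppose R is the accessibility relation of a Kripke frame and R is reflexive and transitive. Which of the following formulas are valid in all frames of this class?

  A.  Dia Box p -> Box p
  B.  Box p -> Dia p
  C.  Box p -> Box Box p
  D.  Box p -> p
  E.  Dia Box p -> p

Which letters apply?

Reflexive relations are serial.
(A) the dual of axiom 5: valid iff R is euclidean. Such an R need not be euclidean — not valid.
(B) Box p -> Dia p is axiom D, which corresponds to seriality. Every such R is serial — valid.
(C) Box p -> Box Box p is axiom 4; it is valid on a frame exactly when R is transitive. Every such R is transitive, so valid.
(D) Box p -> p is axiom T; it is valid on a frame exactly when R is reflexive. Every such R is reflexive, so valid.
(E) Dia Box p -> p (the dual of axiom B) characterises the symmetric frames. Such an R need not be symmetric — not valid.

B, C, D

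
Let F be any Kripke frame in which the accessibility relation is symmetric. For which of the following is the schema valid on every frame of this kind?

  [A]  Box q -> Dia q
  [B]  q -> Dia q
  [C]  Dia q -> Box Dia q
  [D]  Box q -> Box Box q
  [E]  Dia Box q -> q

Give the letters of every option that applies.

E

(A) Box q -> Dia q is axiom D; it is valid on a frame exactly when R is serial. Such an R need not be serial, so not valid.
(B) the dual of axiom T: valid iff R is reflexive. Such an R need not be reflexive — not valid.
(C) Dia q -> Box Dia q is axiom 5, which corresponds to the euclidean property. Such an R need not be euclidean — not valid.
(D) Box q -> Box Box q is axiom 4; it is valid on a frame exactly when R is transitive. Such an R need not be transitive, so not valid.
(E) the dual of axiom B: valid iff R is symmetric. Every such R is symmetric — valid.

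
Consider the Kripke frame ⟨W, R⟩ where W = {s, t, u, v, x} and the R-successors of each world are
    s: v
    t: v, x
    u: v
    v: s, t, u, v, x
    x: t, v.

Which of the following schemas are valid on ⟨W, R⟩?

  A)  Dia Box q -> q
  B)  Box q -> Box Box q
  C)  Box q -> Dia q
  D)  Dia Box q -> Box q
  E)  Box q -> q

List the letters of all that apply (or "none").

R is not reflexive: not s R s.
R is symmetric: every R-edge is matched by its reverse.
R is not transitive: s R v and v R s but not s R s.
R is not euclidean: v R s and v R t but not s R t.
R is serial: every world has an R-successor.
(A) Dia Box q -> q is the dual of axiom B, which corresponds to symmetry. R is symmetric — valid.
(B) Box q -> Box Box q is axiom 4, which corresponds to transitivity. R is not transitive — not valid.
(C) Box q -> Dia q (axiom D) characterises the serial frames. R is serial — valid.
(D) the dual of axiom 5: valid iff R is euclidean. R is not euclidean — not valid.
(E) Box q -> q is axiom T; it is valid on a frame exactly when R is reflexive. R is not reflexive, so not valid.

A, C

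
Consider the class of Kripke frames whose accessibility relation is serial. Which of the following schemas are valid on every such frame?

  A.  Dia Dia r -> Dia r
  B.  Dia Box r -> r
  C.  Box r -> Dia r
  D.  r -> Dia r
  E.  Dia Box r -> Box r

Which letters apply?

C

(A) the dual of axiom 4: valid iff R is transitive. Such an R need not be transitive — not valid.
(B) the dual of axiom B: valid iff R is symmetric. Such an R need not be symmetric — not valid.
(C) axiom D: valid iff R is serial. Every such R is serial — valid.
(D) the dual of axiom T: valid iff R is reflexive. Such an R need not be reflexive — not valid.
(E) Dia Box r -> Box r is the dual of axiom 5; it is valid on a frame exactly when R is euclidean. Such an R need not be euclidean, so not valid.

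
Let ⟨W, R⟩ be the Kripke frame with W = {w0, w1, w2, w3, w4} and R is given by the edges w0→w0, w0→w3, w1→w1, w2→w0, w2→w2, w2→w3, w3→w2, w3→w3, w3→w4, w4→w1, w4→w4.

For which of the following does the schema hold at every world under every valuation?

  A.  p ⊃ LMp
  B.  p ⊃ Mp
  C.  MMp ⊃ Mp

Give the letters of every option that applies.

R is reflexive: each world relates to itself.
R is not symmetric: w0 R w3 but not w3 R w0.
R is not transitive: w0 R w3 and w3 R w2 but not w0 R w2.
(A) p ⊃ LMp (axiom B) characterises the symmetric frames. R is not symmetric — not valid.
(B) the dual of axiom T: valid iff R is reflexive. R is reflexive — valid.
(C) MMp ⊃ Mp (the dual of axiom 4) characterises the transitive frames. R is not transitive — not valid.

B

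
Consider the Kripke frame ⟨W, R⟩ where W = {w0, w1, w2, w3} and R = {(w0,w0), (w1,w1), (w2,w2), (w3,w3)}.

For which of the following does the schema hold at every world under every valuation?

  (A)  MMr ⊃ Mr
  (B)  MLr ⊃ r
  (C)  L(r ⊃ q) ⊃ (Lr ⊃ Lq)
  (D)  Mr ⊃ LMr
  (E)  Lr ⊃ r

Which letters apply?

R is reflexive: each world relates to itself.
R is symmetric: every R-edge is matched by its reverse.
R is transitive: R is closed under composition.
R is euclidean: any two R-successors of the same world are R-related.
(A) MMr ⊃ Mr is the dual of axiom 4, which corresponds to transitivity. R is transitive — valid.
(B) the dual of axiom B: valid iff R is symmetric. R is symmetric — valid.
(C) this is just K, valid on every normal frame.
(D) Mr ⊃ LMr is axiom 5; it is valid on a frame exactly when R is euclidean. R is euclidean, so valid.
(E) Lr ⊃ r is axiom T; it is valid on a frame exactly when R is reflexive. R is reflexive, so valid.

A, B, C, D, E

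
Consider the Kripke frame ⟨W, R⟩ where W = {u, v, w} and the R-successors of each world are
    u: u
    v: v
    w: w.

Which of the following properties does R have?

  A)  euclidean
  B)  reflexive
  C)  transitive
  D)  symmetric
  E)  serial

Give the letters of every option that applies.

(A) euclidean: any two R-successors of the same world are R-related.
(B) reflexive: each world relates to itself.
(C) transitive: R is closed under composition.
(D) symmetric: every R-edge is matched by its reverse.
(E) serial: every world has an R-successor.

A, B, C, D, E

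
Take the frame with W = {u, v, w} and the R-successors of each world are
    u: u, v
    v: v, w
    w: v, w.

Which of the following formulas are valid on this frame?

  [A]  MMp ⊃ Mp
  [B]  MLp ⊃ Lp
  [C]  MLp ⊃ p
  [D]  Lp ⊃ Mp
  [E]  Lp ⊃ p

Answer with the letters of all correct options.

D, E

R is reflexive: each world relates to itself.
R is not symmetric: u R v but not v R u.
R is not transitive: u R v and v R w but not u R w.
R is not euclidean: u R v and u R u but not v R u.
R is serial: every world has an R-successor.
(A) MMp ⊃ Mp is the dual of axiom 4, which corresponds to transitivity. R is not transitive — not valid.
(B) MLp ⊃ Lp is the dual of axiom 5; it is valid on a frame exactly when R is euclidean. R is not euclidean, so not valid.
(C) the dual of axiom B: valid iff R is symmetric. R is not symmetric — not valid.
(D) Lp ⊃ Mp is axiom D, which corresponds to seriality. R is serial — valid.
(E) Lp ⊃ p (axiom T) characterises the reflexive frames. R is reflexive — valid.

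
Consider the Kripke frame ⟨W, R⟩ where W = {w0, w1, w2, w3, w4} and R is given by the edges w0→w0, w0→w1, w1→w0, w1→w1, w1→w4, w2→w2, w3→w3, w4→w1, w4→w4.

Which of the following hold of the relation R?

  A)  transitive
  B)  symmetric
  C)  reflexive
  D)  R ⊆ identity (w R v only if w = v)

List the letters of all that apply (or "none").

B, C

(A) not transitive: w0 R w1 and w1 R w4 but not w0 R w4.
(B) symmetric: every R-edge is matched by its reverse.
(C) reflexive: each world relates to itself.
(D) not ⊆ identity: w0 R w1 with w0 ≠ w1.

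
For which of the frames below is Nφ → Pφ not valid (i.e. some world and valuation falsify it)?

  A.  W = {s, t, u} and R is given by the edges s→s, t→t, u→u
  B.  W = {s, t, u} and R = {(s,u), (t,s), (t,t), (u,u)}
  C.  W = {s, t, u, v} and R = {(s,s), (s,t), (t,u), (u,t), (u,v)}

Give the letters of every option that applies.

C

The schema Nφ → Pφ is axiom D; it is valid on a frame iff R is serial.
(A) R is serial (every world has an R-successor), so the schema is valid here.
(B) R is serial (every world has an R-successor), so the schema is valid here.
(C) R is not serial (v has no R-successor), so the schema fails here.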